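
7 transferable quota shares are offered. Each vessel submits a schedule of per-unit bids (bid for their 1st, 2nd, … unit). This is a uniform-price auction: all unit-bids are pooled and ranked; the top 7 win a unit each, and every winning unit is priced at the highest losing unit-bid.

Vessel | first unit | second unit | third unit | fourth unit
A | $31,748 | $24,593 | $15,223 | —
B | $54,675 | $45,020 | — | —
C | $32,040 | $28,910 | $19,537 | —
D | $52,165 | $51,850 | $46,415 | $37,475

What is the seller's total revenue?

Merging the schedules and taking the best 7: 54,675 (B-1), 52,165 (D-1), 51,850 (D-2), 46,415 (D-3), 45,020 (B-2), 37,475 (D-4), 32,040 (C-1)
Highest rejected unit-bid = $31,748.
Allocation: B 2, C 1, D 4. Every unit priced at $31,748.
Revenue = 7 × 31,748 = $222,236.

Total revenue: $222,236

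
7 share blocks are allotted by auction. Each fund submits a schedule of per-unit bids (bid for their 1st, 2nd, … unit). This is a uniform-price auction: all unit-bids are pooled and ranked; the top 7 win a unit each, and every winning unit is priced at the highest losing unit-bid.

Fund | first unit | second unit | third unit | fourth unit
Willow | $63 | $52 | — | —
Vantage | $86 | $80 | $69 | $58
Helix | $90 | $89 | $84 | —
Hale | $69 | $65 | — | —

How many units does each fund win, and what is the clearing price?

Hale 1, Helix 3, Vantage 3; clearing price $65

Merging the schedules and taking the best 7: 90 (Helix-1), 89 (Helix-2), 86 (Vantage-1), 84 (Helix-3), 80 (Vantage-2), 69 (Vantage-3), 69 (Hale-1)
First bid not allocated: $65.
Allocation: Hale 1, Helix 3, Vantage 3.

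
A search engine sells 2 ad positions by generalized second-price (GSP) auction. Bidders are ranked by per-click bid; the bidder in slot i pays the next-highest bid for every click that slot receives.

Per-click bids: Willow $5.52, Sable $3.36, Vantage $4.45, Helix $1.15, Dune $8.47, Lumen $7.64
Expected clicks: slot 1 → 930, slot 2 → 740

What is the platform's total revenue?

Total revenue: $11190.00

Ranked by bid: $8.47 (Dune) > $7.64 (Lumen) > $5.52 (Willow) > …
Slot 1: Dune pays $7.64 × 930 = $7105.20
Slot 2: Lumen pays $5.52 × 740 = $4084.80
Total = $11190.00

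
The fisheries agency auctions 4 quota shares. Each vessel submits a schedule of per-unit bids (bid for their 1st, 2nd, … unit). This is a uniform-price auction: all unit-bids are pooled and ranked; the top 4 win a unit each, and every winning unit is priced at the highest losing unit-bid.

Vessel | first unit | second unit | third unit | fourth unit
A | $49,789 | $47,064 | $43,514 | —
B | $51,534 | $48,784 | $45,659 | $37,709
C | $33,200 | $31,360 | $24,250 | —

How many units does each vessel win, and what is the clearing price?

Merging the schedules and taking the best 4: 51,534 (B-1), 49,789 (A-1), 48,784 (B-2), 47,064 (A-2)
The (k+1)-th unit-bid is $45,659.
Allocation: A 2, B 2.

A 2, B 2; clearing price $45,659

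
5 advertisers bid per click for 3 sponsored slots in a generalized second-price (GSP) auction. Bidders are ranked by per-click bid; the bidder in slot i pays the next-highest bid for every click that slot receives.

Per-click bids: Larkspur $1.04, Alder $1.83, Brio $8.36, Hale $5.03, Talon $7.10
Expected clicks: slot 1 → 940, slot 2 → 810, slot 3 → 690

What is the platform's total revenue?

Total revenue: $12011.00

Ranked by bid: $8.36 (Brio) > $7.10 (Talon) > $5.03 (Hale) > $1.83 (Alder) > …
Slot 1: Brio pays $7.10 × 940 = $6674.00
Slot 2: Talon pays $5.03 × 810 = $4074.30
Slot 3: Hale pays $1.83 × 690 = $1262.70
Total = $12011.00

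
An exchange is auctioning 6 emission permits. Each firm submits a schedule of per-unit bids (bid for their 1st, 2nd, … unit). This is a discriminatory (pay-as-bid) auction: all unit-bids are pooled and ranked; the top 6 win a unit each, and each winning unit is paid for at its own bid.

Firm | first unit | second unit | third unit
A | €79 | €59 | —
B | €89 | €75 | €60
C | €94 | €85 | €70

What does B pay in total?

B pays €164

Pooled unit-bids ranked (top 6): 94 (C-1), 89 (B-1), 85 (C-2), 79 (A-1), 75 (B-2), 70 (C-3)
Next rejected bid: €60 (not a price — pay-as-bid).
B's winning unit-bids: 89 + 75 = €164.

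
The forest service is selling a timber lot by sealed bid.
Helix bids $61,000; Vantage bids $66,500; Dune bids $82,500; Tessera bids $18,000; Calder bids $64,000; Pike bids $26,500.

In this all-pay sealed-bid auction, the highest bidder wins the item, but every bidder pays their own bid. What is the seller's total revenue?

Total revenue: $318,500

Sorting bids: 82,500 (Dune) > 66,500 (Vantage) > 64,000 (Calder) > 61,000 (Helix) > 26,500 (Pike) > 18,000 (Tessera)
Every bidder forfeits their bid regardless of winning.
Revenue = 61,000 + 66,500 + 82,500 + 18,000 + 64,000 + 26,500 = $318,500.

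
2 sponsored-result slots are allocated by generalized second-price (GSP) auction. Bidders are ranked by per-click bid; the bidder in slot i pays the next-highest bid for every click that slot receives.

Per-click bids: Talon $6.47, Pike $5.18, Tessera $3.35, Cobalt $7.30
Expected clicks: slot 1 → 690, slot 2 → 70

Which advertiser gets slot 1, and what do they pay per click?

Cobalt; $6.47 per click

Ranked by bid: $7.30 (Cobalt) > $6.47 (Talon) > $5.18 (Pike) > …
Slot 1 goes to the first-ranked bidder, Cobalt, who pays the next bid down: $6.47/click.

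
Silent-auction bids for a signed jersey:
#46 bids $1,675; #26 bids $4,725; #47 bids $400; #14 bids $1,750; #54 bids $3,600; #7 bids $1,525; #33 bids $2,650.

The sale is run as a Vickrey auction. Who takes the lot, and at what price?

Bids ranked: 4,725 (#26) > 3,600 (#54) > 2,650 (#33) > 1,750 (#14) > 1,675 (#46) > 1,525 (#7) > …
#26 is highest; pays the second-highest bid, $3,600.

#26 pays $3,600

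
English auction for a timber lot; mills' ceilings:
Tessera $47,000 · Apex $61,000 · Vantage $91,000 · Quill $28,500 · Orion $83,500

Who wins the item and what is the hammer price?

Vantage wins at $83,500

Limits ranked: 91,000 (Vantage) > 83,500 (Orion) > 61,000 (Apex) > 47,000 (Tessera) > 28,500 (Quill)
Bidding ends when Orion exits at $83,500; Vantage takes it.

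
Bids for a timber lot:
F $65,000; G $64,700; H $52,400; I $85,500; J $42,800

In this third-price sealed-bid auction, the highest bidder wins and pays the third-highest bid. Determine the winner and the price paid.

I pays $64,700

Sorting bids: 85,500 (I) > 65,000 (F) > 64,700 (G) > 52,400 (H) > 42,800 (J)
I wins; payment is bid #3 in the ranking = $64,700.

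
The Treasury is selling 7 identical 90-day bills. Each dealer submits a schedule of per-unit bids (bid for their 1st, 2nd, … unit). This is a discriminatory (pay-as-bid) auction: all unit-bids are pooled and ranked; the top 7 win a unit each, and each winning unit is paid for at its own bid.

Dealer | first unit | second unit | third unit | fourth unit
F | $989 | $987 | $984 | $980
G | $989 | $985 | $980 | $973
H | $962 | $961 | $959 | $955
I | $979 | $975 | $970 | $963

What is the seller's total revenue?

Pooled unit-bids ranked (top 7): 989 (F-1), 989 (G-1), 987 (F-2), 985 (G-2), 984 (F-3), 980 (F-4), 980 (G-3)
Next rejected bid: $979 (not a price — pay-as-bid).
Each winning unit pays its own bid.
Revenue = 989 + 989 + 987 + 985 + 984 + 980 + 980 = $6,894.

Total revenue: $6,894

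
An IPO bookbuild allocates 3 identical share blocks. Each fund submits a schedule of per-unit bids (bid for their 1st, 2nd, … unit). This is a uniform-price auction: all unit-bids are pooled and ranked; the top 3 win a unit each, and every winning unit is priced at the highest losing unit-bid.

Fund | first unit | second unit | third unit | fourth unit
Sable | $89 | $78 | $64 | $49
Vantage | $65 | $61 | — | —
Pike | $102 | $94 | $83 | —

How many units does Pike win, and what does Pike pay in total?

Pike: 2 units, pays $166

All unit-bids, highest first — top 3: 102 (Pike-1), 94 (Pike-2), 89 (Sable-1)
The (k+1)-th unit-bid is $83.
Pike wins 2 unit(s) at $83 each.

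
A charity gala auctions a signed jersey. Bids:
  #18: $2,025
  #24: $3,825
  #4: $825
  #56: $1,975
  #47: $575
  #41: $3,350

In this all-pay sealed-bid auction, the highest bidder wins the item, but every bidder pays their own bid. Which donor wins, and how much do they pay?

Bids ranked: 3,825 (#24) > 3,350 (#41) > 2,025 (#18) > 1,975 (#56) > 825 (#4) > 575 (#47)
#24 is highest and takes the item; every bidder forfeits their bid.

#24 pays $3,825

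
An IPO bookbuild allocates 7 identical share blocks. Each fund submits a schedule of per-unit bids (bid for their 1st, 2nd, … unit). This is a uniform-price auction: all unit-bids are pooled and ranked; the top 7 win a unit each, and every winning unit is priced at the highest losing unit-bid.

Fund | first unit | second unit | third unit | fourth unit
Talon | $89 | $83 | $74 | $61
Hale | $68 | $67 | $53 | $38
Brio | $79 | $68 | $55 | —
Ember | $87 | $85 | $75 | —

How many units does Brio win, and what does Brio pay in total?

Brio: 1 unit, pays $68

All unit-bids, highest first — top 7: 89 (Talon-1), 87 (Ember-1), 85 (Ember-2), 83 (Talon-2), 79 (Brio-1), 75 (Ember-3), 74 (Talon-3)
The (k+1)-th unit-bid is $68.
Brio wins 1 unit(s) at $68 each.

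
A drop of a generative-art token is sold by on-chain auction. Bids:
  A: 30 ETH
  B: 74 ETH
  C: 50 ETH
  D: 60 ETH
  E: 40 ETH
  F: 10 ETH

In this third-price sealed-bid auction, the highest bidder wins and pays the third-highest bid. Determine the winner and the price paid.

Sorting bids: 74 (B) > 60 (D) > 50 (C) > 40 (E) > 30 (A) > 10 (F)
B is highest; pays the third-highest bid, 50 ETH.

B pays 50 ETH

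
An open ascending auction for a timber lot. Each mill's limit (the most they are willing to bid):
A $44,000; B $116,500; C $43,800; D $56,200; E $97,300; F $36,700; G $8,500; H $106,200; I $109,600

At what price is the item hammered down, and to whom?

Rule: the price rises until one bidder remains; the winner pays the price at which the last rival dropped out.
Sorting limits: 116,500 (B) > 109,600 (I) > 106,200 (H) > 97,300 (E) > 56,200 (D) > 44,000 (A) > …
Once the price passes $109,600, only B is left; the hammer falls at I's limit of $109,600.

B wins at $109,600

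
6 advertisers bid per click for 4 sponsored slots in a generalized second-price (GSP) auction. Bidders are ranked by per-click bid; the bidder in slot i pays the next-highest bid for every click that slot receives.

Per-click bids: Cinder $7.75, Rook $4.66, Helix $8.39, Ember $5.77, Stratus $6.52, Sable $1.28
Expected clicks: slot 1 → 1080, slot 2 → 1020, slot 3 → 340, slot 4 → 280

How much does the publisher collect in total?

Per-click bids in order: $8.39 (Helix) > $7.75 (Cinder) > $6.52 (Stratus) > $5.77 (Ember) > $4.66 (Rook) > …
Slot 1: Helix pays $7.75 × 1080 = $8370.00
Slot 2: Cinder pays $6.52 × 1020 = $6650.40
Slot 3: Stratus pays $5.77 × 340 = $1961.80
Slot 4: Ember pays $4.66 × 280 = $1304.80
Total = $18287.00

Total revenue: $18287.00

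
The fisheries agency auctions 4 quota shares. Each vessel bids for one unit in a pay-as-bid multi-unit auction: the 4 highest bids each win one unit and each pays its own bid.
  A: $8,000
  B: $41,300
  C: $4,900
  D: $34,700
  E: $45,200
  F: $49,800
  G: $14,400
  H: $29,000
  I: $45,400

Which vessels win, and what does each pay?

Sorting: 49,800 (F), 45,400 (I), 45,200 (E), 41,300 (B), 34,700 (D), 29,000 (H), …
Top 4: F, I, E, B.
Each winner pays its own bid: F $49,800, I $45,400, E $45,200, B $41,300.

F $49,800, I $45,400, E $45,200, B $41,300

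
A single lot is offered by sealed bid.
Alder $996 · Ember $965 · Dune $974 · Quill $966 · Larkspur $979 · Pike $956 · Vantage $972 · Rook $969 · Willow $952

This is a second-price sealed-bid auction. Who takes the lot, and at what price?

Alder pays $979

Second-price sealed-bid auction: the highest bidder wins and pays the second-highest bid.
Bids ranked: 996 (Alder) > 979 (Larkspur) > 974 (Dune) > 972 (Vantage) > 969 (Rook) > 966 (Quill) > …
Second-price: Alder pays Larkspur's bid of $979.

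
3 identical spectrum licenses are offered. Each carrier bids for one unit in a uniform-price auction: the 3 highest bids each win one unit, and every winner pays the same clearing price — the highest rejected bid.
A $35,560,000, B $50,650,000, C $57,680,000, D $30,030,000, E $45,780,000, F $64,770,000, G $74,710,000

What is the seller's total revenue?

Total revenue: $151,950,000

Bids ranked high→low: 74,710,000 (G), 64,770,000 (F), 57,680,000 (C), 50,650,000 (B), 45,780,000 (E), …
The 3 highest are G, F, C.
Clearing price = highest rejected bid = $50,650,000.
Total revenue = 3 × $50,650,000 = $151,950,000.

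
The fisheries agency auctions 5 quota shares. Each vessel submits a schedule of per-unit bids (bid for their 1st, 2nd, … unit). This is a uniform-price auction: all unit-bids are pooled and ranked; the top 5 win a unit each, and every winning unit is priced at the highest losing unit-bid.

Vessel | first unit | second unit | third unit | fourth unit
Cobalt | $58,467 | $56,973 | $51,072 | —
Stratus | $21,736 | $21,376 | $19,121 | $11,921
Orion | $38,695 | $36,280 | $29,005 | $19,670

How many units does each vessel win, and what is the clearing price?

Cobalt 3, Orion 2; clearing price $29,005

Pooled unit-bids ranked (top 5): 58,467 (Cobalt-1), 56,973 (Cobalt-2), 51,072 (Cobalt-3), 38,695 (Orion-1), 36,280 (Orion-2)
First bid not allocated: $29,005.
Allocation: Cobalt 3, Orion 2.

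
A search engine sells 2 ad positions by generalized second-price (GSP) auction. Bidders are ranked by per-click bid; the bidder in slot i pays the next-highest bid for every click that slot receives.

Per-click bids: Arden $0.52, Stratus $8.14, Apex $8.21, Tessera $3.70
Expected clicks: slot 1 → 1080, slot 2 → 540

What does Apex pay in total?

Sorting advertisers: $8.21 (Apex) > $8.14 (Stratus) > $3.70 (Tessera) > …
Apex holds slot 1 → pays next bid $8.14 × 1080 clicks = $8791.20.

Apex pays $8791.20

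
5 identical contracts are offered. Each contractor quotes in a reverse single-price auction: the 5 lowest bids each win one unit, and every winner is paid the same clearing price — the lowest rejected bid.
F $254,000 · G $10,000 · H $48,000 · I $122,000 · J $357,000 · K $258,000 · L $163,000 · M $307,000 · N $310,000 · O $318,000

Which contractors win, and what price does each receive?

Ordering the bids: 10,000 (G), 48,000 (H), 122,000 (I), 163,000 (L), 254,000 (F), 258,000 (K), 307,000 (M), …
Winners (5 units): G, H, I, L, F.
Lowest unsuccessful bid: $258,000 → clearing price.

G, H, I, L, F; each is paid $258,000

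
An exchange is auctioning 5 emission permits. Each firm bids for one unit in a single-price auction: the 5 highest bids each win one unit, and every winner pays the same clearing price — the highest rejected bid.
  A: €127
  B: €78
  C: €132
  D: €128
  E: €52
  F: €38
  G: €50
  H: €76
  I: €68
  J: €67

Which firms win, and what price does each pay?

C, D, A, B, H; each pays €68

Bids ranked high→low: 132 (C), 128 (D), 127 (A), 78 (B), 76 (H), 68 (I), 67 (J), …
The 5 highest are C, D, A, B, H.
Clearing price = highest rejected bid = €68.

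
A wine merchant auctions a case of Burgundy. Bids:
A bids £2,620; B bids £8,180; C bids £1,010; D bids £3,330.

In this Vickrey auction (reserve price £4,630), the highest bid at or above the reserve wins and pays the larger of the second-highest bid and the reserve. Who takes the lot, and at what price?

Rule: the highest bid at or above the reserve wins and pays the larger of the second-highest bid and the reserve.
Sorting bids: 8,180 (B) > 3,330 (D) > 2,620 (A) > 1,010 (C)
Highest eligible bid: B at £8,180.
max(second-highest £3,330, reserve £4,630) = £4,630.

B pays £4,630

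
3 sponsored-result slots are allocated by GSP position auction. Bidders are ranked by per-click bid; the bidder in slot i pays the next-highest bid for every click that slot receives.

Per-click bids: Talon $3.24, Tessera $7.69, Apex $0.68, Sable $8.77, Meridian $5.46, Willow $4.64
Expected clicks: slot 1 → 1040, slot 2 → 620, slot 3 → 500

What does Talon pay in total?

Talon pays $0.00

Ranked by bid: $8.77 (Sable) > $7.69 (Tessera) > $5.46 (Meridian) > $4.64 (Willow) > …
Talon ranks below slot 3 → no slot, pays nothing.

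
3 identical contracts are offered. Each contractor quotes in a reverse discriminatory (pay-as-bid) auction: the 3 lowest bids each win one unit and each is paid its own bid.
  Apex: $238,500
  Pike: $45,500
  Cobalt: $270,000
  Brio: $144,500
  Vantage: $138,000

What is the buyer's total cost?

Total cost: $328,000

Ordering the bids: 45,500 (Pike), 138,000 (Vantage), 144,500 (Brio), 238,500 (Apex), 270,000 (Cobalt)
Winners (3 units): Pike, Vantage, Brio.
Total cost = 45,500 + 138,000 + 144,500 = $328,000.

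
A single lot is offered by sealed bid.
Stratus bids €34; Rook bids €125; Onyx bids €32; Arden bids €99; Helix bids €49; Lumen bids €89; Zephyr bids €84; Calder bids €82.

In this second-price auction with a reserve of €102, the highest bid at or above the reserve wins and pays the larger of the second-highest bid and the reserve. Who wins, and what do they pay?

Rook pays €102

Second-price auction with a reserve of €102: the highest bid at or above the reserve wins and pays the larger of the second-highest bid and the reserve.
Bids in order: 125 (Rook) > 99 (Arden) > 89 (Lumen) > 84 (Zephyr) > 82 (Calder) > 49 (Helix) > …
Rook has the top bid at or above the reserve (€125).
Second-highest bid €99 is below the reserve €102, so the reserve binds → payment €102.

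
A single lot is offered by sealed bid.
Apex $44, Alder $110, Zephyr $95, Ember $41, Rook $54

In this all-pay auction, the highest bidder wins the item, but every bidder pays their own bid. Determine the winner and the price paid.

Rule: the highest bidder wins the item, but every bidder pays their own bid.
Bids in order: 110 (Alder) > 95 (Zephyr) > 54 (Rook) > 44 (Apex) > 41 (Ember)
Alder is highest and takes the item; every bidder forfeits their bid.

Alder pays $110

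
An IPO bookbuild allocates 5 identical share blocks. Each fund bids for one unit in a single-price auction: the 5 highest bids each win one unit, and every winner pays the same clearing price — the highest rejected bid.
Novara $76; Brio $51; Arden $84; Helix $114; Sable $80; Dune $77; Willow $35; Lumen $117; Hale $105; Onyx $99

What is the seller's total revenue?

Sorting: 117 (Lumen), 114 (Helix), 105 (Hale), 99 (Onyx), 84 (Arden), 80 (Sable), 77 (Dune), …
Winners (5 units): Lumen, Helix, Hale, Onyx, Arden.
Highest unsuccessful bid: $80 → clearing price.
Total revenue = 5 × $80 = $400.

Total revenue: $400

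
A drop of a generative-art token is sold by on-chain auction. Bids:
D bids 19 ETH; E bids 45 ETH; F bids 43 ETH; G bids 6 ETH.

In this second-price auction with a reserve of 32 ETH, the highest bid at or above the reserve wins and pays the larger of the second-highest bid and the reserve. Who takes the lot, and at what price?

Rule: the highest bid at or above the reserve wins and pays the larger of the second-highest bid and the reserve.
Bids in order: 45 (E) > 43 (F) > 19 (D) > 6 (G)
Highest eligible bid: E at 45 ETH.
max(second-highest 43 ETH, reserve 32 ETH) = 43 ETH; the reserve does not bind.

E pays 43 ETH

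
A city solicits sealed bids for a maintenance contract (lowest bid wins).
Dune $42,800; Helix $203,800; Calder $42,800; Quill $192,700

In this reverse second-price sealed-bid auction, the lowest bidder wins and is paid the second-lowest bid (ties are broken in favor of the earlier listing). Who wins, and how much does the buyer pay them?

Dune is paid $42,800

Sorting bids: 42,800 (Dune) < 42,800 (Calder) < 192,700 (Quill) < 203,800 (Helix)
Tie at $42,800 → Dune wins by tie-break.
Dune is lowest; is paid the second-lowest bid, $42,800.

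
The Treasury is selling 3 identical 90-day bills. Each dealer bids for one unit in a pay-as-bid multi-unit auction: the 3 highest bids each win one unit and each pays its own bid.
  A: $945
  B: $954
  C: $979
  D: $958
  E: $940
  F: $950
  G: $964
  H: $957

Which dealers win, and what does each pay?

Bids ranked high→low: 979 (C), 964 (G), 958 (D), 957 (H), 954 (B), …
Top 3: C, G, D.
Each winner pays its own bid: C $979, G $964, D $958.

C $979, G $964, D $958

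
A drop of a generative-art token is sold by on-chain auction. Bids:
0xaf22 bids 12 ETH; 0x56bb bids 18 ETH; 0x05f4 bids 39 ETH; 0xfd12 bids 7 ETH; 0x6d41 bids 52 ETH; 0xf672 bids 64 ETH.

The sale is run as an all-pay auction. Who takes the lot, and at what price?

0xf672 pays 64 ETH

Rule: the highest bidder wins the item, but every bidder pays their own bid.
Bids in order: 64 (0xf672) > 52 (0x6d41) > 39 (0x05f4) > 18 (0x56bb) > 12 (0xaf22) > 7 (0xfd12)
0xf672 wins with the top bid; all bids are sunk regardless.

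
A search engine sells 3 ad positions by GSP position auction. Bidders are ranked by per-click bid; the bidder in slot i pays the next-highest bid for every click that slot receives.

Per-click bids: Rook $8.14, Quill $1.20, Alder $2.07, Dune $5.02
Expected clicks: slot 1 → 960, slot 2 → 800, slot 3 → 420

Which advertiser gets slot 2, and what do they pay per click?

Sorting advertisers: $8.14 (Rook) > $5.02 (Dune) > $2.07 (Alder) > $1.20 (Quill)
Slot 2 goes to the second-ranked bidder, Dune, who pays the next bid down: $2.07/click.

Dune; $2.07 per click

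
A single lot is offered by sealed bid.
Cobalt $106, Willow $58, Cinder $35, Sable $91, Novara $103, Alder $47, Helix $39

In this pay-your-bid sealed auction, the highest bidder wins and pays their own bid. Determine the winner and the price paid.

Pay-your-bid sealed auction: the highest bidder wins and pays their own bid.
Bids in order: 106 (Cobalt) > 103 (Novara) > 91 (Sable) > 58 (Willow) > 47 (Alder) > 39 (Helix) > …
Cobalt is highest → pays own bid, $106.

Cobalt pays $106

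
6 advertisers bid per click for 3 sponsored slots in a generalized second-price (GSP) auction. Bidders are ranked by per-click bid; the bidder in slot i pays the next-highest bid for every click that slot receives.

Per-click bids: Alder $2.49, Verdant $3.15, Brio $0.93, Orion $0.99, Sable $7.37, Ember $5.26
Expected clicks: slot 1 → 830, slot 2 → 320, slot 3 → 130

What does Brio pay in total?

Brio pays $0.00

Ranked by bid: $7.37 (Sable) > $5.26 (Ember) > $3.15 (Verdant) > $2.49 (Alder) > …
Brio ranks below slot 3 → no slot, pays nothing.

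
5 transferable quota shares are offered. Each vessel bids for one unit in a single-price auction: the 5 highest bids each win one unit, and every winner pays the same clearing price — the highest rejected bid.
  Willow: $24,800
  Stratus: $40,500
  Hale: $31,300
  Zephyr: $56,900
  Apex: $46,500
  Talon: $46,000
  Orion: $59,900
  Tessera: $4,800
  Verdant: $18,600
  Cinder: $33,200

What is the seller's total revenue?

Total revenue: $166,000

Sorting: 59,900 (Orion), 56,900 (Zephyr), 46,500 (Apex), 46,000 (Talon), 40,500 (Stratus), 33,200 (Cinder), 31,300 (Hale), …
The 5 highest are Orion, Zephyr, Apex, Talon, Stratus.
Highest unsuccessful bid: $33,200 → clearing price.
Total revenue = 5 × $33,200 = $166,000.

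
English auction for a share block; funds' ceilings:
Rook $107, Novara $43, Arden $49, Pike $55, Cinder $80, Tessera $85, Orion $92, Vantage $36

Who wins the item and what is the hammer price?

Rook wins at $92

Open ascending-bid auction: the price rises until one bidder remains; the winner pays the price at which the last rival dropped out.
Sorting limits: 107 (Rook) > 92 (Orion) > 85 (Tessera) > 80 (Cinder) > 55 (Pike) > 49 (Arden) > …
Orion is the last rival to drop out, at $92; Rook remains and wins at that price.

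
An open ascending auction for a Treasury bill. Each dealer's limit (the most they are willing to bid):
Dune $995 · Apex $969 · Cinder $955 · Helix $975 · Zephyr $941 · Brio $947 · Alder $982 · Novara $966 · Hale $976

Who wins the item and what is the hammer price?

Rule: the price rises until one bidder remains; the winner pays the price at which the last rival dropped out.
Limits ranked: 995 (Dune) > 982 (Alder) > 976 (Hale) > 975 (Helix) > 969 (Apex) > 966 (Novara) > …
Once the price passes $982, only Dune is left; the hammer falls at Alder's limit of $982.

Dune wins at $982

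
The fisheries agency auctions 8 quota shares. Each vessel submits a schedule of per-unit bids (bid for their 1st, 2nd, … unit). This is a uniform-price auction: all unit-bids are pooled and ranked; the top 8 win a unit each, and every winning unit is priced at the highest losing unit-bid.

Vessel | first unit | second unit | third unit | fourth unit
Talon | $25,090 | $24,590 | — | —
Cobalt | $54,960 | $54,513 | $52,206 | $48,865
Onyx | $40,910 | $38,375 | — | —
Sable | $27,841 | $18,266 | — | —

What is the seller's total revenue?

Total revenue: $196,720

Merging the schedules and taking the best 8: 54,960 (Cobalt-1), 54,513 (Cobalt-2), 52,206 (Cobalt-3), 48,865 (Cobalt-4), 40,910 (Onyx-1), 38,375 (Onyx-2), 27,841 (Sable-1), 25,090 (Talon-1)
The (k+1)-th unit-bid is $24,590.
Allocation: Cobalt 4, Onyx 2, Sable 1, Talon 1. Every unit priced at $24,590.
Revenue = 8 × 24,590 = $196,720.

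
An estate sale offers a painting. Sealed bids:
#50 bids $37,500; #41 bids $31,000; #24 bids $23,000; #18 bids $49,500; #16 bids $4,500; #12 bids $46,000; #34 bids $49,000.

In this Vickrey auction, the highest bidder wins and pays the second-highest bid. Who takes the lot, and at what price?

Sorting bids: 49,500 (#18) > 49,000 (#34) > 46,000 (#12) > 37,500 (#50) > 31,000 (#41) > 23,000 (#24) > …
Second-price: #18 pays #34's bid of $49,000.

#18 pays $49,000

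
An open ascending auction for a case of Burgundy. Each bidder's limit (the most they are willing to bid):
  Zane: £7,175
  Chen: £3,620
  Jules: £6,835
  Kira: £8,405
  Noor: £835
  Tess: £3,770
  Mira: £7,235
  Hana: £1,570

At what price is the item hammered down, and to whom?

Kira wins at £7,235

Open ascending-bid auction: the price rises until one bidder remains; the winner pays the price at which the last rival dropped out.
Limits ranked: 8,405 (Kira) > 7,235 (Mira) > 7,175 (Zane) > 6,835 (Jules) > 3,770 (Tess) > 3,620 (Chen) > …
Bidding ends when Mira exits at £7,235; Kira takes it.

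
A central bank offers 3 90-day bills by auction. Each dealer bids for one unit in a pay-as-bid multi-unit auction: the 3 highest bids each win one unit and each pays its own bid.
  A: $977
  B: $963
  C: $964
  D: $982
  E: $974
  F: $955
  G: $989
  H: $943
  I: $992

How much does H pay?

Ordering the bids: 992 (I), 989 (G), 982 (D), 977 (A), 974 (E), …
Winners (3 units): I, G, D.
H does not win → $0.

H pays $0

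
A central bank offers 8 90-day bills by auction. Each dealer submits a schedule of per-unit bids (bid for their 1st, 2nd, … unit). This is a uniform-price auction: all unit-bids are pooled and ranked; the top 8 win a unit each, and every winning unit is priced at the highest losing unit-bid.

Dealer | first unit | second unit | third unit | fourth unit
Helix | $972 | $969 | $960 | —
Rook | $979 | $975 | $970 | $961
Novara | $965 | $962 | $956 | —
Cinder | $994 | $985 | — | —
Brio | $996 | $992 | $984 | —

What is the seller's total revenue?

Total revenue: $7,760

All unit-bids, highest first — top 8: 996 (Brio-1), 994 (Cinder-1), 992 (Brio-2), 985 (Cinder-2), 984 (Brio-3), 979 (Rook-1), 975 (Rook-2), 972 (Helix-1)
The (k+1)-th unit-bid is $970.
Allocation: Brio 3, Cinder 2, Helix 1, Rook 2. Every unit priced at $970.
Revenue = 8 × 970 = $7,760.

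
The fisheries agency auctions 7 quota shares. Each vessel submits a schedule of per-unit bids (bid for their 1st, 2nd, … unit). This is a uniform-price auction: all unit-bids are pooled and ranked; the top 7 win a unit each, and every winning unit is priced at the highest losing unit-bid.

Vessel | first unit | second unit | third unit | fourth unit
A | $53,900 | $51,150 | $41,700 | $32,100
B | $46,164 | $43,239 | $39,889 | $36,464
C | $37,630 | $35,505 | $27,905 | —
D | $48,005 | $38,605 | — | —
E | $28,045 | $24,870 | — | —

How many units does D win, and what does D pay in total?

D: 1 unit, pays $38,605

All unit-bids, highest first — top 7: 53,900 (A-1), 51,150 (A-2), 48,005 (D-1), 46,164 (B-1), 43,239 (B-2), 41,700 (A-3), 39,889 (B-3)
Highest rejected unit-bid = $38,605.
D wins 1 unit(s) at $38,605 each.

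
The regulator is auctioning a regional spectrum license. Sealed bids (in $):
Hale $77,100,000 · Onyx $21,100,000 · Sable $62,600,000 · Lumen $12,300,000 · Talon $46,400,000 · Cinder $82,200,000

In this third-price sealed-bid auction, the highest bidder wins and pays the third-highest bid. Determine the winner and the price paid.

Cinder pays $62,600,000

Sorting bids: 82,200,000 (Cinder) > 77,100,000 (Hale) > 62,600,000 (Sable) > 46,400,000 (Talon) > 21,100,000 (Onyx) > 12,300,000 (Lumen)
Cinder wins; payment is bid #3 in the ranking = $62,600,000.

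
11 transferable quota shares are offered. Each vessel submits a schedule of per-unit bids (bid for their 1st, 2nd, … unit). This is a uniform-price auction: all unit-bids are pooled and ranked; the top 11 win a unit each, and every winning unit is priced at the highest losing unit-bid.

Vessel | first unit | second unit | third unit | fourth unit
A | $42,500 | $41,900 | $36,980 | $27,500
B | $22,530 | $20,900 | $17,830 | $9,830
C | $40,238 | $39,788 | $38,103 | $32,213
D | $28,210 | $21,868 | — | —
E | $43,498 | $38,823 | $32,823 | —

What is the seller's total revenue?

All unit-bids, highest first — top 11: 43,498 (E-1), 42,500 (A-1), 41,900 (A-2), 40,238 (C-1), 39,788 (C-2), 38,823 (E-2), 38,103 (C-3), 36,980 (A-3), 32,823 (E-3), 32,213 (C-4), 28,210 (D-1)
First bid not allocated: $27,500.
Allocation: A 3, C 4, D 1, E 3. Every unit priced at $27,500.
Revenue = 11 × 27,500 = $302,500.

Total revenue: $302,500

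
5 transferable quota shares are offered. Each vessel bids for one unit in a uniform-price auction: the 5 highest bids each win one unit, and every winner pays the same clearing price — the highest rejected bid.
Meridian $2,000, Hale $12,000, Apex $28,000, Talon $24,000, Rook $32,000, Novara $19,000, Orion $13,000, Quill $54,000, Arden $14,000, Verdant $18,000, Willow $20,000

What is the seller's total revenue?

Total revenue: $95,000

Bids ranked high→low: 54,000 (Quill), 32,000 (Rook), 28,000 (Apex), 24,000 (Talon), 20,000 (Willow), 19,000 (Novara), 18,000 (Verdant), …
The 5 highest are Quill, Rook, Apex, Talon, Willow.
First losing bid is Novara's $19,000, which sets the uniform price.
Total revenue = 5 × $19,000 = $95,000.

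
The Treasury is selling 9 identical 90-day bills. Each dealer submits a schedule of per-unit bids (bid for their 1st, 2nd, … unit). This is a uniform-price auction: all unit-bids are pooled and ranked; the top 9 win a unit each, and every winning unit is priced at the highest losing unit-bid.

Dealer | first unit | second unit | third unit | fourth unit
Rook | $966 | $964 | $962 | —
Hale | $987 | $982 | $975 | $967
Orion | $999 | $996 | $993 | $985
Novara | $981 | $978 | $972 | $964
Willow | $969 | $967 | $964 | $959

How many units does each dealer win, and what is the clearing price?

Merging the schedules and taking the best 9: 999 (Orion-1), 996 (Orion-2), 993 (Orion-3), 987 (Hale-1), 985 (Orion-4), 982 (Hale-2), 981 (Novara-1), 978 (Novara-2), 975 (Hale-3)
The (k+1)-th unit-bid is $972.
Allocation: Hale 3, Novara 2, Orion 4.

Hale 3, Novara 2, Orion 4; clearing price $972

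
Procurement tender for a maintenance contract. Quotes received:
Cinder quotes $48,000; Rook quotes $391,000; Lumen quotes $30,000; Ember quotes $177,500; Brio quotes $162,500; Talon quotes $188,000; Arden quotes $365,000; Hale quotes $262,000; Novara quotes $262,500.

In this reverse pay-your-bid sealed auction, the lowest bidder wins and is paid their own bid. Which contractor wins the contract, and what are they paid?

Lumen is paid $30,000

Rule: the lowest bidder wins and is paid their own bid.
Bids in order: 30,000 (Lumen) < 48,000 (Cinder) < 162,500 (Brio) < 177,500 (Ember) < 188,000 (Talon) < 262,000 (Hale) < …
Lumen has the lowest bid and is paid exactly that: $30,000.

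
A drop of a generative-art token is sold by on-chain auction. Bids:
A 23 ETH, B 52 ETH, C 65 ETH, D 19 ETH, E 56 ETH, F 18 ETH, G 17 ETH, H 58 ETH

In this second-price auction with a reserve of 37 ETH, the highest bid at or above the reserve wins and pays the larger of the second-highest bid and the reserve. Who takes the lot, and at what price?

C pays 58 ETH

Sorting bids: 65 (C) > 58 (H) > 56 (E) > 52 (B) > 23 (A) > 19 (D) > …
Highest eligible bid: C at 65 ETH.
max(second-highest 58 ETH, reserve 37 ETH) = 58 ETH; the reserve does not bind.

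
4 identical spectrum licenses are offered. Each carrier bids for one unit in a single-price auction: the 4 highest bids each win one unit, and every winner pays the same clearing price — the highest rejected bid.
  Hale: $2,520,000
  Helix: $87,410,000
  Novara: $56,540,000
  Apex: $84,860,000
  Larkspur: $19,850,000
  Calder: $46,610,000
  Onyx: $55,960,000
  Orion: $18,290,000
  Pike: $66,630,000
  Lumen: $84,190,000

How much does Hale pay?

Bids ranked high→low: 87,410,000 (Helix), 84,860,000 (Apex), 84,190,000 (Lumen), 66,630,000 (Pike), 56,540,000 (Novara), 55,960,000 (Onyx), …
Winners (4 units): Helix, Apex, Lumen, Pike.
First losing bid is Novara's $56,540,000, which sets the uniform price.
Hale does not win → pays $0.

Hale pays $0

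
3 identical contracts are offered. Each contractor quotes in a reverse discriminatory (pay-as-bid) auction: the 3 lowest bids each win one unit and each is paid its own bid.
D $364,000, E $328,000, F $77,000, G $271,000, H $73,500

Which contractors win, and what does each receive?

H $73,500, F $77,000, G $271,000

Sorting: 73,500 (H), 77,000 (F), 271,000 (G), 328,000 (E), 364,000 (D)
The 3 lowest are H, F, G.
Each winner is paid its own bid: H $73,500, F $77,000, G $271,000.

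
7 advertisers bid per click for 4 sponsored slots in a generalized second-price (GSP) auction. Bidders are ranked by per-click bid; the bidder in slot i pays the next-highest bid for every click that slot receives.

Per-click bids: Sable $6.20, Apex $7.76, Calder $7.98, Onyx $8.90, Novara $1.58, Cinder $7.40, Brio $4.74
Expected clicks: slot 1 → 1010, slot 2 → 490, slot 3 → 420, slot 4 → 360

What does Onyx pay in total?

Onyx pays $8059.80

Per-click bids in order: $8.90 (Onyx) > $7.98 (Calder) > $7.76 (Apex) > $7.40 (Cinder) > $6.20 (Sable) > …
Onyx holds slot 1 → pays next bid $7.98 × 1010 clicks = $8059.80.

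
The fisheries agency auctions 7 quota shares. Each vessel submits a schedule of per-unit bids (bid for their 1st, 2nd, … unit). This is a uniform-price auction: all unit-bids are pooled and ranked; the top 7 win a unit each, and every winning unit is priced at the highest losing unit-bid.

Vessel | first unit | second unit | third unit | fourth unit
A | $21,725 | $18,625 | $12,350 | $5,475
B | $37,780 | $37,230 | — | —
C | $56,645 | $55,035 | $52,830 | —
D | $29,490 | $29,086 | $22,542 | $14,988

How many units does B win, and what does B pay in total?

B: 2 units, pays $45,084

Merging the schedules and taking the best 7: 56,645 (C-1), 55,035 (C-2), 52,830 (C-3), 37,780 (B-1), 37,230 (B-2), 29,490 (D-1), 29,086 (D-2)
First bid not allocated: $22,542.
B wins 2 unit(s) at $22,542 each.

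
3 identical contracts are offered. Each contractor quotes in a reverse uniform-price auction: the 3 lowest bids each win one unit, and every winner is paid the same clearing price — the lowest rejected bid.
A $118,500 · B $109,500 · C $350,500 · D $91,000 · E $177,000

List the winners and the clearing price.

Sorting: 91,000 (D), 109,500 (B), 118,500 (A), 177,000 (E), 350,500 (C)
Lowest 3: D, B, A.
Lowest unsuccessful bid: $177,000 → clearing price.

D, B, A; each is paid $177,000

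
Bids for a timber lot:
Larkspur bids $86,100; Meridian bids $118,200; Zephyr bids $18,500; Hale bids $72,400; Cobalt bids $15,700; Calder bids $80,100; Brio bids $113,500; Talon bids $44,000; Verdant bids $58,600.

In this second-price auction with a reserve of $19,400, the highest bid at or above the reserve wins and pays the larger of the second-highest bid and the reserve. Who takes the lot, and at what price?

Bids ranked: 118,200 (Meridian) > 113,500 (Brio) > 86,100 (Larkspur) > 80,100 (Calder) > 72,400 (Hale) > 58,600 (Verdant) > …
Highest eligible bid: Meridian at $118,200.
max(second-highest $113,500, reserve $19,400) = $113,500; the reserve does not bind.

Meridian pays $113,500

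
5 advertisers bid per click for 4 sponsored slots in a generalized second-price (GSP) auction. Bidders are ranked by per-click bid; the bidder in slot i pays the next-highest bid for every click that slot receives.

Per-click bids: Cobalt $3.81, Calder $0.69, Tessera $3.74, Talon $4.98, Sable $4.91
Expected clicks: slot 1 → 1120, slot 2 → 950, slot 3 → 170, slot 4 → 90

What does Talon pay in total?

Sorting advertisers: $4.98 (Talon) > $4.91 (Sable) > $3.81 (Cobalt) > $3.74 (Tessera) > $0.69 (Calder)
Talon holds slot 1 → pays next bid $4.91 × 1120 clicks = $5499.20.

Talon pays $5499.20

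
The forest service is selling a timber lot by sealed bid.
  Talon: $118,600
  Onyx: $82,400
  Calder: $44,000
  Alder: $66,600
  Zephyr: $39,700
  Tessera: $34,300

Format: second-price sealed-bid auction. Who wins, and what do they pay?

Talon pays $82,400

Sorting bids: 118,600 (Talon) > 82,400 (Onyx) > 66,600 (Alder) > 44,000 (Calder) > 39,700 (Zephyr) > 34,300 (Tessera)
Talon wins with the highest bid; price is set by the runner-up at $82,400.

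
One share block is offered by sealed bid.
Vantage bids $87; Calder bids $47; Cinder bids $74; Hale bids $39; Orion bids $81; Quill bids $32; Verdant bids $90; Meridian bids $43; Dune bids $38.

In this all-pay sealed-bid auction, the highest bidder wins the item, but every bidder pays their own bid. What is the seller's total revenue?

Bids in order: 90 (Verdant) > 87 (Vantage) > 81 (Orion) > 74 (Cinder) > 47 (Calder) > 43 (Meridian) > …
Every bidder forfeits their bid regardless of winning.
Revenue = 87 + 47 + 74 + 39 + 81 + 32 + 90 + 43 + 38 = $531.

Total revenue: $531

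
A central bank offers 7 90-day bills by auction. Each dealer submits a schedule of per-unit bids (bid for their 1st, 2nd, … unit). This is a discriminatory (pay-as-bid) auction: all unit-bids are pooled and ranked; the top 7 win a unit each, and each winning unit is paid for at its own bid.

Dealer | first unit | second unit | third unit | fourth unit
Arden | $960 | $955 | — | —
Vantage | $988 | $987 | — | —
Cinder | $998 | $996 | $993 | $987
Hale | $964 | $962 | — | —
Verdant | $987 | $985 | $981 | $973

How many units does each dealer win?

Merging the schedules and taking the best 7: 998 (Cinder-1), 996 (Cinder-2), 993 (Cinder-3), 988 (Vantage-1), 987 (Vantage-2), 987 (Cinder-4), 987 (Verdant-1)
Next rejected bid: $985 (not a price — pay-as-bid).
Allocation: Cinder 4, Vantage 2, Verdant 1.

Cinder 4, Vantage 2, Verdant 1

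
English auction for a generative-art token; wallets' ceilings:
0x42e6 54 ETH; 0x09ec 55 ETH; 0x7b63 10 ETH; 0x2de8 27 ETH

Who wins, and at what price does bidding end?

0x09ec wins at 54 ETH

Sorting limits: 55 (0x09ec) > 54 (0x42e6) > 27 (0x2de8) > 10 (0x7b63)
Once the price passes 54 ETH, only 0x09ec is left; the hammer falls at 0x42e6's limit of 54 ETH.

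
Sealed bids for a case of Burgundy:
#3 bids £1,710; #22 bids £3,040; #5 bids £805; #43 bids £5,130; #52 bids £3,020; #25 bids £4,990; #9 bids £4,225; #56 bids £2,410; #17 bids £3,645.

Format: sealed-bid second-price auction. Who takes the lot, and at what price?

#43 pays £4,990

Bids in order: 5,130 (#43) > 4,990 (#25) > 4,225 (#9) > 3,645 (#17) > 3,040 (#22) > 3,020 (#52) > …
Second-price: #43 pays #25's bid of £4,990.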